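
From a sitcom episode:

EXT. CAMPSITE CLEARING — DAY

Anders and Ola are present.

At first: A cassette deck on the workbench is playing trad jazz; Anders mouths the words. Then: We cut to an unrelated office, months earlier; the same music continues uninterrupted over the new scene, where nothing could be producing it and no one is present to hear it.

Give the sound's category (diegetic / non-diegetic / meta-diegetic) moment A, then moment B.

Moment A: a cassette deck is a real in-scene source and Anders reacts to it → diegetic.
Moment B: there is no longer any in-world source and no one can hear it — it has become underscore → non-diegetic.

diegetic, non-diegetic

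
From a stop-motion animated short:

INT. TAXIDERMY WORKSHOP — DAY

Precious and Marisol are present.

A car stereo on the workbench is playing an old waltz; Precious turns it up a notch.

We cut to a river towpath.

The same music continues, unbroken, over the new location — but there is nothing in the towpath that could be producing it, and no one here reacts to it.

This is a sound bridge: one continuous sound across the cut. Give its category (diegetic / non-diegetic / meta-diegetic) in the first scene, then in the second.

diegetic, non-diegetic

Scene one: a car stereo is an on-screen source and Precious reacts to it → diegetic.
Scene two: there is no source in the towpath and no one hears it — it's now underscore → non-diegetic.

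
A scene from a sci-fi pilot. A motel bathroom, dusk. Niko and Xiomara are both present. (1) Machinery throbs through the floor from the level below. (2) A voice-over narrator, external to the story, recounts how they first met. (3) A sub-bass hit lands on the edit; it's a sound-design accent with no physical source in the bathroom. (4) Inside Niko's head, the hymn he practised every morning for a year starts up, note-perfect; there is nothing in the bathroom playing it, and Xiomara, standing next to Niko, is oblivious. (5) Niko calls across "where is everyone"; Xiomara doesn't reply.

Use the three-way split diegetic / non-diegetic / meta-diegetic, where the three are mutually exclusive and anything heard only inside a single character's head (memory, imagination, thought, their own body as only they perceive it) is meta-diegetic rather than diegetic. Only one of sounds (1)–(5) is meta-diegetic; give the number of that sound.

(1) is diegetic: ambient/room sound belonging to the story's physical space.
(2) is non-diegetic: external voice-over — not a character, not heard by anyone in the scene.
(3) it's a sound-design accent with no in-world source; no one in the scene can hear it → non-diegetic.
(4) it lives in Niko's subjectivity, not in the bathroom → meta-diegetic.
(5) is diegetic: Niko is a character speaking aloud in the scene.
Only (4) is meta-diegetic.

4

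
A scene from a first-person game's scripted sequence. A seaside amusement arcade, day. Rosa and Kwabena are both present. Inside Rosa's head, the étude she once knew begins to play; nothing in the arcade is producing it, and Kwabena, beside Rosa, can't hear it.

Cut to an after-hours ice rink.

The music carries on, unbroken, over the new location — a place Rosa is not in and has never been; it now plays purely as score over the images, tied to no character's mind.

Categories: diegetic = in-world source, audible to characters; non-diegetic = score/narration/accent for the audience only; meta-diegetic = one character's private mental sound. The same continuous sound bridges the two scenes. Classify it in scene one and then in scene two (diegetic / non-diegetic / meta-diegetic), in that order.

meta-diegetic, non-diegetic

Scene one: the music exists only inside Rosa's mind; Kwabena can't hear it → meta-diegetic.
Scene two: it's detached from Rosa entirely and plays over unrelated images with no in-world source — conventional underscore → non-diegetic.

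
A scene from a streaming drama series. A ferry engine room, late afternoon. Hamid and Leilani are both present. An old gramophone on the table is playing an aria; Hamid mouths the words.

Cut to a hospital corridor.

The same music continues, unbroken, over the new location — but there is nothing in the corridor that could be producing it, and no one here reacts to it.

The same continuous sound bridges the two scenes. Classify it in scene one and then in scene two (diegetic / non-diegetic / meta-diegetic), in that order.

Scene one: an old gramophone is an on-screen source and Hamid reacts to it → diegetic.
Scene two: there is no source in the corridor and no one hears it — it's now underscore → non-diegetic.

diegetic, non-diegetic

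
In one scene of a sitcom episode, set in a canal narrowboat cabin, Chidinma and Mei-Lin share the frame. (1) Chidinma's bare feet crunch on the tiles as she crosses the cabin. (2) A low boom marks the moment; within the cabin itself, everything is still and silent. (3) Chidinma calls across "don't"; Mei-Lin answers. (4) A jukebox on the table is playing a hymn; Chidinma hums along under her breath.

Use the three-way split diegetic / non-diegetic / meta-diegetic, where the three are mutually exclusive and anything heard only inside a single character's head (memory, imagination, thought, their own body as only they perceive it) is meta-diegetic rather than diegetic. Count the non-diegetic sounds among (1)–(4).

(1) is diegetic: Chidinma's footsteps are produced in the story world.
(2) nothing in the scene produces it; it's an accent added for the audience → non-diegetic.
Sound (3): on-screen dialogue — Chidinma speaks and Mei-Lin is there to hear, so diegetic.
Sound (4): the music comes from an on-screen device that Chidinma responds to, so diegetic.
So 1 of the 4 is non-diegetic: (2).

1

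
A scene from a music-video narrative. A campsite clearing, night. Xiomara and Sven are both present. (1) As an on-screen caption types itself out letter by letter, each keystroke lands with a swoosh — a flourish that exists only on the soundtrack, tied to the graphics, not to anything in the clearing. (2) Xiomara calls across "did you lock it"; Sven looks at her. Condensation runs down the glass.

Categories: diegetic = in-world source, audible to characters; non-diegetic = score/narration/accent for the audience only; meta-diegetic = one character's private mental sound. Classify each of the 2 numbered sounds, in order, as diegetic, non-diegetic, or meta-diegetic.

Sound (1): the caption isn't part of the story world, so neither is the sound tied to it, so non-diegetic.
(2) spoken by a character present in the story world → diegetic.

non-diegetic, diegetic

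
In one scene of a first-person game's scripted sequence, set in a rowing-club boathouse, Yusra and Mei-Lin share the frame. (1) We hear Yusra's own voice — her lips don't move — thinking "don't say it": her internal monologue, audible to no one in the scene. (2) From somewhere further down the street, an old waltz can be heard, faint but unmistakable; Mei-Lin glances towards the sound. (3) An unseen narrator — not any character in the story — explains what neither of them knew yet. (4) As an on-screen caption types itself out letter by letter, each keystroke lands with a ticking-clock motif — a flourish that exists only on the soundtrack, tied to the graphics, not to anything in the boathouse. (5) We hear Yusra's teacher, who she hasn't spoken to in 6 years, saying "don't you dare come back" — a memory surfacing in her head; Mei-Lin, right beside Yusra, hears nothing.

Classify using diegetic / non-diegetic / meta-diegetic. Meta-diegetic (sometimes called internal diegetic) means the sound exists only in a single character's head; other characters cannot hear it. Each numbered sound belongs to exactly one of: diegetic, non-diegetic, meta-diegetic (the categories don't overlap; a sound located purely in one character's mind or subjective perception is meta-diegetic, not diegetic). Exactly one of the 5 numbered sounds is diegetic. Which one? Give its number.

Sound (1): Yusra's thought-voice: a private mental sound no other character can hear, so meta-diegetic.
Sound (2): the music has an off-screen but real-world source and a character hears it, so diegetic.
Sound (3): commentary laid over the scene from outside the fiction, so non-diegetic.
(4) is non-diegetic: the caption isn't part of the story world, so neither is the sound tied to it.
(5) is meta-diegetic: the voice is a memory playing only inside Yusra's mind; Mei-Lin can't hear it.
Only (2) is diegetic.

2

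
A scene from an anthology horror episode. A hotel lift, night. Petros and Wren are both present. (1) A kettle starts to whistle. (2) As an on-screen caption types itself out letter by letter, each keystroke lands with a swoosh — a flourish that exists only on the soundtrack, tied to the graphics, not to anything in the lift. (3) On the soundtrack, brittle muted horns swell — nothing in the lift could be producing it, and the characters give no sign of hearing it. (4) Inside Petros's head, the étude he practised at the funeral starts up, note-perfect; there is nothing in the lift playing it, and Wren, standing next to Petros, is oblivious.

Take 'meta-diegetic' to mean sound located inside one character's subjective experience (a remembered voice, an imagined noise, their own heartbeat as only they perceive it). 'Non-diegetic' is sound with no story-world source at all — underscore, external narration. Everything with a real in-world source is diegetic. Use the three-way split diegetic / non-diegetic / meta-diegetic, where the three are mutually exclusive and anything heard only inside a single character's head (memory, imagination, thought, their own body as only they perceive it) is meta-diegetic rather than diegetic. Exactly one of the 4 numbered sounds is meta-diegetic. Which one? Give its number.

(1) the sound comes from a kettle physically present in the location → diegetic.
Sound (2): the caption isn't part of the story world, so neither is the sound tied to it, so non-diegetic.
(3) is non-diegetic: it has no source in the story world and no character can hear it — it's underscore.
(4) is meta-diegetic: the music is a memory playing inside Petros's mind alone; no real-world source, Wren can't hear it.
Only (4) is meta-diegetic.

4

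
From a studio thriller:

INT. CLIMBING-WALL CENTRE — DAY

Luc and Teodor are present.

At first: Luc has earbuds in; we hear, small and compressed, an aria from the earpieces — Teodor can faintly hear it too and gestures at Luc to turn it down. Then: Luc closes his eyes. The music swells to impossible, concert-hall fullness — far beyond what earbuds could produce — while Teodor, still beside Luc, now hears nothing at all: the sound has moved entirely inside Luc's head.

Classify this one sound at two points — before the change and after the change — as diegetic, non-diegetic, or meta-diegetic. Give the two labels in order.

Before the change: the earbuds are a physical source both characters can hear → diegetic.
After the change: the music now exists only as Luc's subjective experience; Teodor can no longer hear it → meta-diegetic.

diegetic, meta-diegetic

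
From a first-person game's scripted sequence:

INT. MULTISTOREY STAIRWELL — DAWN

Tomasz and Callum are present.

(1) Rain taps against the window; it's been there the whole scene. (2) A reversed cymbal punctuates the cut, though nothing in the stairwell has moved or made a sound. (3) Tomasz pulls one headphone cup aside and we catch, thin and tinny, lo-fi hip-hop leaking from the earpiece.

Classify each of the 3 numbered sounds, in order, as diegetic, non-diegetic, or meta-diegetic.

Sound (1): it's the actual ambient sound of the location, so diegetic.
(2) is non-diegetic: it's a sound-design accent with no in-world source; no one in the scene can hear it.
(3) it's leaking from a physical pair of headphones in the scene → diegetic.

diegetic, non-diegetic, diegetic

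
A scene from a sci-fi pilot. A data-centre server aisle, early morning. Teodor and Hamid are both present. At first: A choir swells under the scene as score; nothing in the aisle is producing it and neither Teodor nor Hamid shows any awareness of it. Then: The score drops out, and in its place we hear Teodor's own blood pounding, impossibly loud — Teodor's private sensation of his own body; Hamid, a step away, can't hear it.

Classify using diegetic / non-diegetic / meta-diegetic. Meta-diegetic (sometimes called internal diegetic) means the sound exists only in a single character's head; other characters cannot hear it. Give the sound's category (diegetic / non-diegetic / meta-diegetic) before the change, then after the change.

Before the change: underscore with no in-world source, inaudible to the characters → non-diegetic.
After the change: the body sound is Teodor's subjective perception alone — Hamid can't hear it → meta-diegetic.

non-diegetic, meta-diegetic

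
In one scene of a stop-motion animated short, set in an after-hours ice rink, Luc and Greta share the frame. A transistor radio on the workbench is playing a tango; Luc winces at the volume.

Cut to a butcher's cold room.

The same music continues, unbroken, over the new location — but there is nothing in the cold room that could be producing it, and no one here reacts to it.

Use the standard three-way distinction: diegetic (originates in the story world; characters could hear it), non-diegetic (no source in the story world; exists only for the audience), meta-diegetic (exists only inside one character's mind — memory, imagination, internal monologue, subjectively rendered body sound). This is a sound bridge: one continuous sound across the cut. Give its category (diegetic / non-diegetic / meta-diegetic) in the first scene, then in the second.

Scene one: a transistor radio is an on-screen source and Luc reacts to it → diegetic.
Scene two: there is no source in the cold room and no one hears it — it's now underscore → non-diegetic.

diegetic, non-diegetic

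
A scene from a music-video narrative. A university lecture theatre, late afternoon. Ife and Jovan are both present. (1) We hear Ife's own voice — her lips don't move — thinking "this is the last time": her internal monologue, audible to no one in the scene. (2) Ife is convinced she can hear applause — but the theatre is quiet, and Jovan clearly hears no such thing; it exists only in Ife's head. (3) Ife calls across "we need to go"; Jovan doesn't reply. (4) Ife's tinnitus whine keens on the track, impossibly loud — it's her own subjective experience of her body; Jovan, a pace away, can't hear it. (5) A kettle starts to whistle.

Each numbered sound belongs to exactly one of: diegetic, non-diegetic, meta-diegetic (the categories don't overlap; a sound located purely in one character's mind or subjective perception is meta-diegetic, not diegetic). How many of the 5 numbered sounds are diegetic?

(1) internal monologue — inside Ife's mind, not spoken into the scene → meta-diegetic.
(2) is meta-diegetic: Ife alone 'hears' it — an imagined sound, not present in the space.
Sound (3): Ife is a character speaking aloud in the scene, so diegetic.
Sound (4): it's Ife's internal bodily sensation rendered as sound; only Ife 'hears' it, so meta-diegetic.
(5) the sound comes from a kettle physically present in the location → diegetic.
Diegetic: (3), (5) — that's 2.

2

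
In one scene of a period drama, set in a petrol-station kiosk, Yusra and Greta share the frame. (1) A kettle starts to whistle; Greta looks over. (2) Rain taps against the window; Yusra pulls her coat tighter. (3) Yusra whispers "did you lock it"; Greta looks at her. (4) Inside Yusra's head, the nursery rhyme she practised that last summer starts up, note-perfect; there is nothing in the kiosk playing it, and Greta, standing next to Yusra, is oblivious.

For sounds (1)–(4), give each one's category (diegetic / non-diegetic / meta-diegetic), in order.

(1) is diegetic: a kettle is a real object/event in the scene's world.
(2) is diegetic: ambient/room sound belonging to the story's physical space.
Sound (3): Yusra is a character speaking aloud in the scene, so diegetic.
(4) is meta-diegetic: remembered music, private to Yusra — Greta is oblivious because it isn't in the room.

diegetic, diegetic, diegetic, meta-diegetic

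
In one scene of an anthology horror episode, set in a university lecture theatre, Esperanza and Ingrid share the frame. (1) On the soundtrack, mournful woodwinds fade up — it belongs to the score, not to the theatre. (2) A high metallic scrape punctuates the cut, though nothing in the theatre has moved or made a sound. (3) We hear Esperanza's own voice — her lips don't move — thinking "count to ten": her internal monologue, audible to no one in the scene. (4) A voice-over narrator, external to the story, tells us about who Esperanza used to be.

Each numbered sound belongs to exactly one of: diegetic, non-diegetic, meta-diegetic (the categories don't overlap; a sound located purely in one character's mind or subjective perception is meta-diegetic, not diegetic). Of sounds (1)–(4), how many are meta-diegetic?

1

Sound (1): it has no source in the story world and no character can hear it — it's underscore, so non-diegetic.
Sound (2): nothing in the scene produces it; it's an accent added for the audience, so non-diegetic.
(3) is meta-diegetic: it's Esperanza's unspoken thought, heard only by the audience via her subjectivity.
Sound (4): commentary laid over the scene from outside the fiction, so non-diegetic.
So 1 of the 4 is meta-diegetic: (3).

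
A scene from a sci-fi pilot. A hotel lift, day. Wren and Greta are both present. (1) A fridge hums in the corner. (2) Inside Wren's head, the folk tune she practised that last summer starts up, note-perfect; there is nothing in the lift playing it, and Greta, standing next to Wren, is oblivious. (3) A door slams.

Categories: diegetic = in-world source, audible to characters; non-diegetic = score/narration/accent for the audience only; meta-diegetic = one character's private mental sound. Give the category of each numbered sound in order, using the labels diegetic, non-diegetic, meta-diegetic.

diegetic, meta-diegetic, diegetic

(1) is diegetic: it's the actual ambient sound of the location.
Sound (2): the music is a memory playing inside Wren's mind alone; no real-world source, Greta can't hear it, so meta-diegetic.
Sound (3): a door is a real object/event in the scene's world, so diegetic.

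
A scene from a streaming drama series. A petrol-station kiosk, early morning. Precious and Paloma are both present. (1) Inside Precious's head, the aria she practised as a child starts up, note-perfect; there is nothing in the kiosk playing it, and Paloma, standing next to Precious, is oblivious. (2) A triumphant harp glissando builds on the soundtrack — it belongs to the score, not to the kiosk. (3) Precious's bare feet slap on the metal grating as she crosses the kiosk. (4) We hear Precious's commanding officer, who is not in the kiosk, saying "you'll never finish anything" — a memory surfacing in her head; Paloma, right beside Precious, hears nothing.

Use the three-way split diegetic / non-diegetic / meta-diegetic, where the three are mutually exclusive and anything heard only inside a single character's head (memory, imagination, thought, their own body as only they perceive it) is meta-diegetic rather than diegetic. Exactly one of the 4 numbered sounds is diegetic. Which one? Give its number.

3

(1) is meta-diegetic: remembered music, private to Precious — Paloma is oblivious because it isn't in the room.
(2) is non-diegetic: nothing in the kiosk produces it and the characters don't hear it — pure soundtrack.
(3) a character's body making contact with the set — an in-world sound → diegetic.
(4) a remembered line, private to Precious — not present in the room, not audible to Paloma → meta-diegetic.
Only (3) is diegetic.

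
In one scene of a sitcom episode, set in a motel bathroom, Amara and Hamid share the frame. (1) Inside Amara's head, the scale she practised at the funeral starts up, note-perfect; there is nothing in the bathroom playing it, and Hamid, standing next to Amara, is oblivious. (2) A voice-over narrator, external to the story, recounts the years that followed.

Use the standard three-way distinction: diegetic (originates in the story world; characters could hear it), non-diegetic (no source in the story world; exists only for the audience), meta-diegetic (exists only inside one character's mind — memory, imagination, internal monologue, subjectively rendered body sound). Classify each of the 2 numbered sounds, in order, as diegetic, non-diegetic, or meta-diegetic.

meta-diegetic, non-diegetic

Sound (1): remembered music, private to Amara — Hamid is oblivious because it isn't in the room, so meta-diegetic.
(2) external voice-over — not a character, not heard by anyone in the scene → non-diegetic.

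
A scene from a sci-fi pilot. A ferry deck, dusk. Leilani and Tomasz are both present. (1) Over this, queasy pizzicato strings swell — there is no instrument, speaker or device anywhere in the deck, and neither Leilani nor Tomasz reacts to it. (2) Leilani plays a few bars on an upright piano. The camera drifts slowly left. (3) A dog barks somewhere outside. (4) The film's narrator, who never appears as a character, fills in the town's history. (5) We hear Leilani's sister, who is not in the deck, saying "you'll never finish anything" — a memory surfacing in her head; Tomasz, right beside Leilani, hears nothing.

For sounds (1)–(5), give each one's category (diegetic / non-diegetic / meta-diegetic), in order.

non-diegetic, diegetic, diegetic, non-diegetic, meta-diegetic

(1) is non-diegetic: score with no on-screen or off-screen source; it exists for the audience alone.
(2) is diegetic: a character is playing an upright piano on screen.
(3) is diegetic: an in-world source (a dog); characters could hear it.
(4) the narrator exists outside the story world, addressing only the audience → non-diegetic.
(5) is meta-diegetic: a remembered line, private to Leilani — not present in the room, not audible to Tomasz.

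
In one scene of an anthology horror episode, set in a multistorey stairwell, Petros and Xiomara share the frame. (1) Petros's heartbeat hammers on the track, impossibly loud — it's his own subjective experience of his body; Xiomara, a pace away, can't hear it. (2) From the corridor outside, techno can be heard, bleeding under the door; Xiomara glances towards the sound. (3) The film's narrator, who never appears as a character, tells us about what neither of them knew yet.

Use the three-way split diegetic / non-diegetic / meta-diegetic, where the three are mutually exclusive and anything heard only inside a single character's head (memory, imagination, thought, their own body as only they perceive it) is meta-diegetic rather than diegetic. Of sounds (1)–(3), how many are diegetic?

1

Sound (1): point-of-audition from inside Petros's body; not a sound in the room, so meta-diegetic.
(2) the music has an off-screen but real-world source and a character hears it → diegetic.
(3) the narrator exists outside the story world, addressing only the audience → non-diegetic.
Diegetic: (2) — that's 1.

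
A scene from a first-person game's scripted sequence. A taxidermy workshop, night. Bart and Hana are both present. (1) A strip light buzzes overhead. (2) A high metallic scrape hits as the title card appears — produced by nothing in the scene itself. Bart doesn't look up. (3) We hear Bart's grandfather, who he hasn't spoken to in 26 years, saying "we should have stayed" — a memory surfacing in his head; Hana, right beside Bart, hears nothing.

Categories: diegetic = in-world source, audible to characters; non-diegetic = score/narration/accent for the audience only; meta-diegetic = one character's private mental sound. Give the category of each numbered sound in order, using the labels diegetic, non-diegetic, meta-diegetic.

diegetic, non-diegetic, meta-diegetic

(1) is diegetic: ambient/room sound belonging to the story's physical space.
Sound (2): it's a sound-design accent with no in-world source; no one in the scene can hear it, so non-diegetic.
(3) a remembered line, private to Bart — not present in the room, not audible to Hana → meta-diegetic.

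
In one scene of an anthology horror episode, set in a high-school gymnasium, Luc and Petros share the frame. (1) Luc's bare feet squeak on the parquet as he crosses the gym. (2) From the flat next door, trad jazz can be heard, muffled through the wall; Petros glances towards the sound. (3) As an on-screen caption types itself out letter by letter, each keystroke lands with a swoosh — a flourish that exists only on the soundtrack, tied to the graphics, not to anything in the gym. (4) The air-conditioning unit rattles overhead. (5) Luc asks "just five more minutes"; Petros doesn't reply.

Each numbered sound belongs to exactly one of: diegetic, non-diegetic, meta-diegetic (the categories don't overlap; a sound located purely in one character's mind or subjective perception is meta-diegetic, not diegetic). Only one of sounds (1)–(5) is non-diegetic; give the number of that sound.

3

(1) is diegetic: it's the physical sound of Luc moving in the space.
(2) is diegetic: it's coming from the flat next door — a location within the story world — and Petros reacts.
(3) is non-diegetic: the caption isn't part of the story world, so neither is the sound tied to it.
(4) is diegetic: the air-conditioning unit is part of the location's real environment.
(5) is diegetic: on-screen dialogue — Luc speaks and Petros is there to hear.
Only (3) is non-diegetic.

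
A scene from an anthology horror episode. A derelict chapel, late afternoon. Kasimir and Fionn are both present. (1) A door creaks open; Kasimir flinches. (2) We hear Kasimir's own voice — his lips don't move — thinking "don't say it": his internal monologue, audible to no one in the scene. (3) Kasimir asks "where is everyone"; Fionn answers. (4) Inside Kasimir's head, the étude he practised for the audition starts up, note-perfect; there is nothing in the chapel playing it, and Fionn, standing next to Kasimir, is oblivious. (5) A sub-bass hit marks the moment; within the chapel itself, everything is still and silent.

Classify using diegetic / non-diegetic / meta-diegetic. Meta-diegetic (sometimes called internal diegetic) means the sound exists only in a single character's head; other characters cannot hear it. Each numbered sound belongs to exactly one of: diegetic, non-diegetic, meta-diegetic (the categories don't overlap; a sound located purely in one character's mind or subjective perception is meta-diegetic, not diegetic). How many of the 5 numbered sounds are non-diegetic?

1

Sound (1): a door is a real object/event in the scene's world, so diegetic.
(2) it's Kasimir's unspoken thought, heard only by the audience via his subjectivity → meta-diegetic.
Sound (3): spoken by a character present in the story world, so diegetic.
(4) remembered music, private to Kasimir — Fionn is oblivious because it isn't in the room → meta-diegetic.
(5) is non-diegetic: it's a sound-design accent with no in-world source; no one in the scene can hear it.
Non-diegetic: (5) — that's 1.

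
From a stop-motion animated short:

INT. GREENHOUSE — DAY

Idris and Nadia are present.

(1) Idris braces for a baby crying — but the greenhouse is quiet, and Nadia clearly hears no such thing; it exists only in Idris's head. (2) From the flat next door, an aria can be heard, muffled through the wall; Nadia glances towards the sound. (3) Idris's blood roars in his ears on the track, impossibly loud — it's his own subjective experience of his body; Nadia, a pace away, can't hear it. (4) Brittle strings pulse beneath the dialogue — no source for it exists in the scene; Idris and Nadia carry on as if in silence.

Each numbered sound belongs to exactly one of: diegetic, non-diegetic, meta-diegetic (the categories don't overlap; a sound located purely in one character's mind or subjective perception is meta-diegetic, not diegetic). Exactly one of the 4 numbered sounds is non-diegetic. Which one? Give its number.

(1) is meta-diegetic: Idris alone 'hears' it — an imagined sound, not present in the space.
(2) off-screen diegetic: the source is out of frame but still in the story's space → diegetic.
(3) it's Idris's internal bodily sensation rendered as sound; only Idris 'hears' it → meta-diegetic.
Sound (4): score with no on-screen or off-screen source; it exists for the audience alone, so non-diegetic.
Only (4) is non-diegetic.

4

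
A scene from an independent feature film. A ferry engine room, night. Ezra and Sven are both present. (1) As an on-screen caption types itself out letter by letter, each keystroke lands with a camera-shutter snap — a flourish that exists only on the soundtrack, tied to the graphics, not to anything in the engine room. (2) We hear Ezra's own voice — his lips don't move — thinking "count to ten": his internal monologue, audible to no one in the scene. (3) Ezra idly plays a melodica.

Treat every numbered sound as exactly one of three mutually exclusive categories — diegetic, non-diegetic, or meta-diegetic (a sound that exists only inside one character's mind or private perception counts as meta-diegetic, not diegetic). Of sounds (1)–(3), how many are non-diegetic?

(1) sound married to a title/caption — outside the diegesis by definition → non-diegetic.
(2) Ezra's thought-voice: a private mental sound no other character can hear → meta-diegetic.
Sound (3): a character is playing a melodica on screen, so diegetic.
So 1 of the 3 is non-diegetic: (1).

1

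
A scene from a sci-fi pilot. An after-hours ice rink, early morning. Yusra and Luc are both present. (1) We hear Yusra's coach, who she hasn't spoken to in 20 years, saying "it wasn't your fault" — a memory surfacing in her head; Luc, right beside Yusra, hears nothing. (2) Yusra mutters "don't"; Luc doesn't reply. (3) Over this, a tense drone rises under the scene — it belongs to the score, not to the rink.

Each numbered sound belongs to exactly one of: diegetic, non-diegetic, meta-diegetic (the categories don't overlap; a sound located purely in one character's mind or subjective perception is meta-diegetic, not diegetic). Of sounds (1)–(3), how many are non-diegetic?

1

(1) it's Yusra's recollection rendered as sound; the other character can't hear it → meta-diegetic.
Sound (2): Yusra is a character speaking aloud in the scene, so diegetic.
(3) score with no on-screen or off-screen source; it exists for the audience alone → non-diegetic.
Non-diegetic: (3) — that's 1.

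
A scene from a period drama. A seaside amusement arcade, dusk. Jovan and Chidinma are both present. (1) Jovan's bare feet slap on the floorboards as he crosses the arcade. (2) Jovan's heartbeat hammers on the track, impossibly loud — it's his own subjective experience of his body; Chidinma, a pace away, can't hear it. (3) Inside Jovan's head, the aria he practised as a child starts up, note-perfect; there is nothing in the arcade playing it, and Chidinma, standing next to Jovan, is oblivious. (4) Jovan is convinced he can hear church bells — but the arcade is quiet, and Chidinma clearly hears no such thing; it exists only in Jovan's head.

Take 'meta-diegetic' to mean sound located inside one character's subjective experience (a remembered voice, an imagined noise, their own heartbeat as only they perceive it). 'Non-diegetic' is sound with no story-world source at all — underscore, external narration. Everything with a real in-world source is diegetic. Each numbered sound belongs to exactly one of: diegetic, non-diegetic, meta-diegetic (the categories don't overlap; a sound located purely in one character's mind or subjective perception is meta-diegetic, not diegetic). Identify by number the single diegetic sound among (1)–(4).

Sound (1): Jovan's footsteps are produced in the story world, so diegetic.
(2) is meta-diegetic: it's Jovan's internal bodily sensation rendered as sound; only Jovan 'hears' it.
Sound (3): the music is a memory playing inside Jovan's mind alone; no real-world source, Chidinma can't hear it, so meta-diegetic.
(4) subjective to Jovan: the arcade is silent and Chidinma hears nothing → meta-diegetic.
Only (1) is diegetic.

1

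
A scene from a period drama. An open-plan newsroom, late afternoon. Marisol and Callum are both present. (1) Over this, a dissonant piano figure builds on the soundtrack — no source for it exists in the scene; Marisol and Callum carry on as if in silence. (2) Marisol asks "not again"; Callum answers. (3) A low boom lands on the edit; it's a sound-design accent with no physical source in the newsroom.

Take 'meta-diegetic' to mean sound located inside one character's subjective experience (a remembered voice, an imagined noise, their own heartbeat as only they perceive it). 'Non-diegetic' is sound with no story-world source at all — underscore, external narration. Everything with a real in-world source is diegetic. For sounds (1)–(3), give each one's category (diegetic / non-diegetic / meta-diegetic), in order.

Sound (1): score with no on-screen or off-screen source; it exists for the audience alone, so non-diegetic.
(2) is diegetic: spoken by a character present in the story world.
(3) an editorial stinger — it belongs to the cut, not the story world → non-diegetic.

non-diegetic, diegetic, non-diegetic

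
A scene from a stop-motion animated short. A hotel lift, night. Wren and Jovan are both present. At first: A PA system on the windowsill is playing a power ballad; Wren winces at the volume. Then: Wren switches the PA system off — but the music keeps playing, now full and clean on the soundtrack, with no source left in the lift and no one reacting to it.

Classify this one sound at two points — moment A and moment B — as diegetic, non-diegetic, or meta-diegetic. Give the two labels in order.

diegetic, non-diegetic

Moment A: a PA system is a real in-scene source and Wren reacts to it → diegetic.
Moment B: there is no longer any in-world source and no one can hear it — it has become underscore → non-diegetic.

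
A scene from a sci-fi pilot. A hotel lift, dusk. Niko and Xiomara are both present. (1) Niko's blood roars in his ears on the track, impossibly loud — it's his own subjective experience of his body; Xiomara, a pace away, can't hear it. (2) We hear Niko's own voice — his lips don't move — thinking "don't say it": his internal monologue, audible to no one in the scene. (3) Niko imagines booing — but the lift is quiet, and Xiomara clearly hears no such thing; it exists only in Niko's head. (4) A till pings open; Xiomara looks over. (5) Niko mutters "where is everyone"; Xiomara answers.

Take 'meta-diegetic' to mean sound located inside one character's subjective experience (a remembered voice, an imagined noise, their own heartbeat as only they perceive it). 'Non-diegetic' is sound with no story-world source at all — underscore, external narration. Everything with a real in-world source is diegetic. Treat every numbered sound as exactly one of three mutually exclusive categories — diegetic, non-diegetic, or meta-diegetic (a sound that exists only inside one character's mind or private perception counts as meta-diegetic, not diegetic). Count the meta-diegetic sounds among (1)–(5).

(1) is meta-diegetic: a subjective body sound — Niko's private perception, inaudible to Xiomara.
Sound (2): Niko's thought-voice: a private mental sound no other character can hear, so meta-diegetic.
Sound (3): Niko alone 'hears' it — an imagined sound, not present in the space, so meta-diegetic.
Sound (4): an in-world source (a till); characters could hear it, so diegetic.
(5) is diegetic: Niko is a character speaking aloud in the scene.
So 3 of the 5 are meta-diegetic: (1), (2), (3).

3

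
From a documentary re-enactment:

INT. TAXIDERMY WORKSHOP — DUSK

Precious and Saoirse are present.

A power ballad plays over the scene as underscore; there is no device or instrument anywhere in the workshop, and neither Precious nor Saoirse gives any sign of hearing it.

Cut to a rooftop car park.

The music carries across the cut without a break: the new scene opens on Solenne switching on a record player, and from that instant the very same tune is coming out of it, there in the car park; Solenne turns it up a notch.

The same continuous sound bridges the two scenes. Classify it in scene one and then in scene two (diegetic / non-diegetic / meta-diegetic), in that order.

Scene one: there's no in-world source anywhere and no character hears it — underscore for the audience only → non-diegetic.
Scene two: once Solenne turns on a record player, the music has a real source in the story world and Solenne reacts to it → diegetic.

non-diegetic, diegetic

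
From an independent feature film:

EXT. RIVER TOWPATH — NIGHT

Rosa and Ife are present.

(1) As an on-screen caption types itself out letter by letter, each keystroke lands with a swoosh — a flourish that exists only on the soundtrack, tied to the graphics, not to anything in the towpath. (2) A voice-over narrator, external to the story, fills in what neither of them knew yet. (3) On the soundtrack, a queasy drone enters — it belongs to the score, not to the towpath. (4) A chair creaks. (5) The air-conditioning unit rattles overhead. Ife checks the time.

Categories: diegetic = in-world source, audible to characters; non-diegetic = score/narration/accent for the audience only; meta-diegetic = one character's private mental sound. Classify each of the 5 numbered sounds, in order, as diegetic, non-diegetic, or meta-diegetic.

non-diegetic, non-diegetic, non-diegetic, diegetic, diegetic

Sound (1): it accompanies on-screen graphics, not anything inside the story world, so non-diegetic.
(2) external voice-over — not a character, not heard by anyone in the scene → non-diegetic.
(3) it has no source in the story world and no character can hear it — it's underscore → non-diegetic.
(4) is diegetic: a chair is a real object/event in the scene's world.
Sound (5): the air-conditioning unit is part of the location's real environment, so diegetic.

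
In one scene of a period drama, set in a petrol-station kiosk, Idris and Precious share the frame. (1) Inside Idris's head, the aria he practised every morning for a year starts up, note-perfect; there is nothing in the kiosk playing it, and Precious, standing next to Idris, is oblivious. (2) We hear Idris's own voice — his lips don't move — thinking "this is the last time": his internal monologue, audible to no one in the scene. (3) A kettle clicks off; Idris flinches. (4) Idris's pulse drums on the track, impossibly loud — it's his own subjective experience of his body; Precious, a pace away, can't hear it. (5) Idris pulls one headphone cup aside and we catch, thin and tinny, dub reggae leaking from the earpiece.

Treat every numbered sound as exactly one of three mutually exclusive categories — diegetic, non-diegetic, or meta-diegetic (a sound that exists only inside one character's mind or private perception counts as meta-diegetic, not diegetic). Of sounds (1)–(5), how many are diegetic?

2

(1) the music is a memory playing inside Idris's mind alone; no real-world source, Precious can't hear it → meta-diegetic.
(2) is meta-diegetic: it's Idris's unspoken thought, heard only by the audience via his subjectivity.
Sound (3): an in-world source (a kettle); characters could hear it, so diegetic.
(4) is meta-diegetic: it's Idris's internal bodily sensation rendered as sound; only Idris 'hears' it.
Sound (5): it's leaking from a physical pair of headphones in the scene, so diegetic.
So 2 of the 5 are diegetic: (3), (5).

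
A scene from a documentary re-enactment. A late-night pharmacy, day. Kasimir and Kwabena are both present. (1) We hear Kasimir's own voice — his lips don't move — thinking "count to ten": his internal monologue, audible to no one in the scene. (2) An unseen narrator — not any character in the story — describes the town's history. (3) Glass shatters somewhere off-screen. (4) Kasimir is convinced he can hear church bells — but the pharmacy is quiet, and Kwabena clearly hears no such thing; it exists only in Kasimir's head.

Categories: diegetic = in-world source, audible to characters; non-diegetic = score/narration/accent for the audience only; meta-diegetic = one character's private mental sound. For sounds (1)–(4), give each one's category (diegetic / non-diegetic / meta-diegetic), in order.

(1) is meta-diegetic: Kasimir's thought-voice: a private mental sound no other character can hear.
Sound (2): the narrator exists outside the story world, addressing only the audience, so non-diegetic.
(3) an in-world source (glass); characters could hear it → diegetic.
(4) the sound is imagined by Kasimir; nothing in the story world is producing it and Kwabena can't hear it → meta-diegetic.

meta-diegetic, non-diegetic, diegetic, meta-diegetic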